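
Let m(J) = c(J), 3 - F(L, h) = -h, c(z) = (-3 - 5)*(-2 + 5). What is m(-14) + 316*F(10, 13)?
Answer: 5032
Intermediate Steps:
c(z) = -24 (c(z) = -8*3 = -24)
F(L, h) = 3 + h (F(L, h) = 3 - (-1)*h = 3 + h)
m(J) = -24
m(-14) + 316*F(10, 13) = -24 + 316*(3 + 13) = -24 + 316*16 = -24 + 5056 = 5032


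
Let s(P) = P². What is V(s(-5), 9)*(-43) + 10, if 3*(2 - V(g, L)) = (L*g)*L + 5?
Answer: 87062/3 ≈ 29021.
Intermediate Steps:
V(g, L) = ⅓ - g*L²/3 (V(g, L) = 2 - ((L*g)*L + 5)/3 = 2 - (g*L² + 5)/3 = 2 - (5 + g*L²)/3 = 2 + (-5/3 - g*L²/3) = ⅓ - g*L²/3)
V(s(-5), 9)*(-43) + 10 = (⅓ - ⅓*(-5)²*9²)*(-43) + 10 = (⅓ - ⅓*25*81)*(-43) + 10 = (⅓ - 675)*(-43) + 10 = -2024/3*(-43) + 10 = 87032/3 + 10 = 87062/3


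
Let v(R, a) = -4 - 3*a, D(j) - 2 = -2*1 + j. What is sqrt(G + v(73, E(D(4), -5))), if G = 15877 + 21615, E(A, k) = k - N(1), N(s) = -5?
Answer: 4*sqrt(2343) ≈ 193.62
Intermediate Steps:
D(j) = j (D(j) = 2 + (-2*1 + j) = 2 + (-2 + j) = j)
E(A, k) = 5 + k (E(A, k) = k - 1*(-5) = k + 5 = 5 + k)
G = 37492
sqrt(G + v(73, E(D(4), -5))) = sqrt(37492 + (-4 - 3*(5 - 5))) = sqrt(37492 + (-4 - 3*0)) = sqrt(37492 + (-4 + 0)) = sqrt(37492 - 4) = sqrt(37488) = 4*sqrt(2343)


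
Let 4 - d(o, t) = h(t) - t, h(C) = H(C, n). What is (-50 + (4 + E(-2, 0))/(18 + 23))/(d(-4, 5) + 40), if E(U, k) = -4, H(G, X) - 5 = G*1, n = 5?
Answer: -50/39 ≈ -1.2821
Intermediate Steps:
H(G, X) = 5 + G (H(G, X) = 5 + G*1 = 5 + G)
h(C) = 5 + C
d(o, t) = -1 (d(o, t) = 4 - ((5 + t) - t) = 4 - 1*5 = 4 - 5 = -1)
(-50 + (4 + E(-2, 0))/(18 + 23))/(d(-4, 5) + 40) = (-50 + (4 - 4)/(18 + 23))/(-1 + 40) = (-50 + 0/41)/39 = (-50 + 0*(1/41))/39 = (-50 + 0)/39 = (1/39)*(-50) = -50/39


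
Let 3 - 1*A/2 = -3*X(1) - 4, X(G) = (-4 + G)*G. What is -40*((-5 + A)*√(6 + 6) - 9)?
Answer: 360 + 720*√3 ≈ 1607.1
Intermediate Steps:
X(G) = G*(-4 + G)
A = -4 (A = 6 - 2*(-3*(-4 + 1) - 4) = 6 - 2*(-3*(-3) - 4) = 6 - 2*(9 - 4) = 6 - 2*5 = 6 - 10 = -4)
-40*((-5 + A)*√(6 + 6) - 9) = -40*((-5 - 4)*√(6 + 6) - 9) = -40*(-18*√3 - 9) = -40*(-9 - 18*√3) = 360 + 720*√3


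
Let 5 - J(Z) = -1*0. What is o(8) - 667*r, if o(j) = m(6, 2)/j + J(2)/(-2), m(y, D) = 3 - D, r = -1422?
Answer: 7587773/8 ≈ 9.4847e+5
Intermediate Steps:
J(Z) = 5 (J(Z) = 5 - (-1)*0 = 5 - 1*0 = 5 + 0 = 5)
o(j) = -5/2 + 1/j (o(j) = (3 - 1*2)/j + 5/(-2) = (3 - 2)/j + 5*(-½) = 1/j - 5/2 = -5/2 + 1/j)
o(8) - 667*r = (-5/2 + 1/8) - 667*(-1422) = (-5/2 + ⅛) + 948474 = -19/8 + 948474 = 7587773/8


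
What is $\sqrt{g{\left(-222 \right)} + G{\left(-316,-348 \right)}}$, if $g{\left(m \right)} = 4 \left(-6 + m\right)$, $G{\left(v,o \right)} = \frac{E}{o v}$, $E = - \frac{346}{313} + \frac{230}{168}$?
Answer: $\frac{i \sqrt{15738243425356081}}{4154136} \approx 30.199 i$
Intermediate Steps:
$E = \frac{6931}{26292}$ ($E = \left(-346\right) \frac{1}{313} + 230 \cdot \frac{1}{168} = - \frac{346}{313} + \frac{115}{84} = \frac{6931}{26292} \approx 0.26362$)
$G{\left(v,o \right)} = \frac{6931}{26292 o v}$
$g{\left(m \right)} = -24 + 4 m$
$\sqrt{g{\left(-222 \right)} + G{\left(-316,-348 \right)}} = \sqrt{\left(-24 + 4 \left(-222\right)\right) + \frac{6931}{26292 \left(-348\right) \left(-316\right)}} = \sqrt{\left(-24 - 888\right) + \frac{6931}{26292} \left(- \frac{1}{348}\right) \left(- \frac{1}{316}\right)} = \sqrt{-912 + \frac{239}{99699264}} = \sqrt{- \frac{90925728529}{99699264}} = \frac{i \sqrt{15738243425356081}}{4154136}$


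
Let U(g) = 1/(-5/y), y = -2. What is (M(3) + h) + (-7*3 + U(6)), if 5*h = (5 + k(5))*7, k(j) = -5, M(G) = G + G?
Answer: -73/5 ≈ -14.600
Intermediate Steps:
M(G) = 2*G
U(g) = 2/5 (U(g) = 1/(-5/(-2)) = 1/(-5*(-1/2)) = 1/(5/2) = 2/5)
h = 0 (h = ((5 - 5)*7)/5 = (0*7)/5 = (1/5)*0 = 0)
(M(3) + h) + (-7*3 + U(6)) = (2*3 + 0) + (-7*3 + 2/5) = (6 + 0) + (-21 + 2/5) = 6 - 103/5 = -73/5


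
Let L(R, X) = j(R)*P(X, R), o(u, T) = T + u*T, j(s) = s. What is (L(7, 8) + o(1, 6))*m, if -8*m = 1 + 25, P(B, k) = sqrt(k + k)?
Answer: -39 - 91*sqrt(14)/4 ≈ -124.12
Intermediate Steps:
P(B, k) = sqrt(2)*sqrt(k) (P(B, k) = sqrt(2*k) = sqrt(2)*sqrt(k))
o(u, T) = T + T*u
m = -13/4 (m = -(1 + 25)/8 = -1/8*26 = -13/4 ≈ -3.2500)
L(R, X) = sqrt(2)*R**(3/2) (L(R, X) = R*(sqrt(2)*sqrt(R)) = sqrt(2)*R**(3/2))
(L(7, 8) + o(1, 6))*m = (sqrt(2)*7**(3/2) + 6*(1 + 1))*(-13/4) = (sqrt(2)*(7*sqrt(7)) + 6*2)*(-13/4) = (7*sqrt(14) + 12)*(-13/4) = (12 + 7*sqrt(14))*(-13/4) = -39 - 91*sqrt(14)/4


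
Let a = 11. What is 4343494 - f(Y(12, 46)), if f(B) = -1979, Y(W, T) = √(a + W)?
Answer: 4345473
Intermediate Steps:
Y(W, T) = √(11 + W)
4343494 - f(Y(12, 46)) = 4343494 - 1*(-1979) = 4343494 + 1979 = 4345473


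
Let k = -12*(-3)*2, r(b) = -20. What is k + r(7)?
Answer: 52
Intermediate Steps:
k = 72 (k = 36*2 = 72)
k + r(7) = 72 - 20 = 52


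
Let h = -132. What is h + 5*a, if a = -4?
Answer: -152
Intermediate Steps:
h + 5*a = -132 + 5*(-4) = -132 - 20 = -152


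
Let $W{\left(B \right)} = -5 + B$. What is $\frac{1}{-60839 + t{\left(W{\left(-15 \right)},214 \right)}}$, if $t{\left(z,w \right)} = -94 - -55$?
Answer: $- \frac{1}{60878} \approx -1.6426 \cdot 10^{-5}$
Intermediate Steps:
$t{\left(z,w \right)} = -39$ ($t{\left(z,w \right)} = -94 + 55 = -39$)
$\frac{1}{-60839 + t{\left(W{\left(-15 \right)},214 \right)}} = \frac{1}{-60839 - 39} = \frac{1}{-60878} = - \frac{1}{60878}$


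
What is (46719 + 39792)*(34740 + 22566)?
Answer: 4957599366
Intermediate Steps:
(46719 + 39792)*(34740 + 22566) = 86511*57306 = 4957599366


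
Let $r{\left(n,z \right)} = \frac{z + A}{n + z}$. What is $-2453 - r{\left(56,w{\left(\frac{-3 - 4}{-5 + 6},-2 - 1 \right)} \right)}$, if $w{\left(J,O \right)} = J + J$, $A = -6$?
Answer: $- \frac{51503}{21} \approx -2452.5$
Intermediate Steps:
$w{\left(J,O \right)} = 2 J$
$r{\left(n,z \right)} = \frac{-6 + z}{n + z}$ ($r{\left(n,z \right)} = \frac{z - 6}{n + z} = \frac{-6 + z}{n + z}$)
$-2453 - r{\left(56,w{\left(\frac{-3 - 4}{-5 + 6},-2 - 1 \right)} \right)} = -2453 - \frac{-6 + 2 \frac{-3 - 4}{-5 + 6}}{56 + 2 \frac{-3 - 4}{-5 + 6}} = -2453 - \frac{-6 + 2 \left(- \frac{7}{1}\right)}{56 + 2 \left(- \frac{7}{1}\right)} = -2453 - \frac{-6 + 2 \left(\left(-7\right) 1\right)}{56 + 2 \left(\left(-7\right) 1\right)} = -2453 - \frac{-6 + 2 \left(-7\right)}{56 + 2 \left(-7\right)} = -2453 - \frac{-6 - 14}{56 - 14} = -2453 - \frac{1}{42} \left(-20\right) = -2453 - - \frac{10}{21} = -2453 + \frac{10}{21} = - \frac{51503}{21}$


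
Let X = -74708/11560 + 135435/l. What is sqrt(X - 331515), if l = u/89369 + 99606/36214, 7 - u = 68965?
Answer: I*sqrt(8662587732660375702594767530)/181459235390 ≈ 512.91*I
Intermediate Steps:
u = -68958 (u = 7 - 1*68965 = 7 - 68965 = -68958)
l = 3202221801/1618204483 (l = -68958/89369 + 99606/36214 = -68958*1/89369 + 99606*(1/36214) = -68958/89369 + 49803/18107 = 3202221801/1618204483 ≈ 1.9789)
X = 211105665637225391/3084807001630 (X = -74708/11560 + 135435/(3202221801/1618204483) = -74708*1/11560 + 135435*(1618204483/3202221801) = -18677/2890 + 73053841385035/1067407267 = 211105665637225391/3084807001630 ≈ 68434.)
sqrt(X - 331515) = sqrt(211105665637225391/3084807001630 - 331515) = sqrt(-811554127508144059/3084807001630) = I*sqrt(8662587732660375702594767530)/181459235390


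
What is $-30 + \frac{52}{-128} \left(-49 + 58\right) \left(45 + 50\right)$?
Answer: $- \frac{12075}{32} \approx -377.34$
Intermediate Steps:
$-30 + \frac{52}{-128} \left(-49 + 58\right) \left(45 + 50\right) = -30 + 52 \left(- \frac{1}{128}\right) 9 \cdot 95 = -30 - \frac{11115}{32} = - \frac{12075}{32}$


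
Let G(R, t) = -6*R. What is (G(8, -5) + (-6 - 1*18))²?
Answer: 5184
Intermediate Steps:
(G(8, -5) + (-6 - 1*18))² = (-6*8 + (-6 - 1*18))² = (-48 + (-6 - 18))² = (-48 - 24)² = (-72)² = 5184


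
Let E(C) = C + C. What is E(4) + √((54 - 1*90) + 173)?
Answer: 8 + √137 ≈ 19.705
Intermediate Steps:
E(C) = 2*C
E(4) + √((54 - 1*90) + 173) = 2*4 + √((54 - 1*90) + 173) = 8 + √((54 - 90) + 173) = 8 + √(-36 + 173) = 8 + √137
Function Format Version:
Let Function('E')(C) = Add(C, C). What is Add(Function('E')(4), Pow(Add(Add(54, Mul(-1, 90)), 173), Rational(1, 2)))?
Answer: Add(8, Pow(137, Rational(1, 2))) ≈ 19.705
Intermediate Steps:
Function('E')(C) = Mul(2, C)
Add(Function('E')(4), Pow(Add(Add(54, Mul(-1, 90)), 173), Rational(1, 2))) = Add(Mul(2, 4), Pow(Add(Add(54, Mul(-1, 90)), 173), Rational(1, 2))) = Add(8, Pow(Add(Add(54, -90), 173), Rational(1, 2))) = Add(8, Pow(Add(-36, 173), Rational(1, 2))) = Add(8, Pow(137, Rational(1, 2)))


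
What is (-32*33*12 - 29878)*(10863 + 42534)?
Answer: -2272042350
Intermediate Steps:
(-32*33*12 - 29878)*(10863 + 42534) = (-1056*12 - 29878)*53397 = (-12672 - 29878)*53397 = -42550*53397 = -2272042350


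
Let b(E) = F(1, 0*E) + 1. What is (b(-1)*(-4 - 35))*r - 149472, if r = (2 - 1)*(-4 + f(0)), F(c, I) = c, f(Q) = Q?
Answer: -149160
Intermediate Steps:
b(E) = 2 (b(E) = 1 + 1 = 2)
r = -4 (r = (2 - 1)*(-4 + 0) = 1*(-4) = -4)
(b(-1)*(-4 - 35))*r - 149472 = (2*(-4 - 35))*(-4) - 149472 = (2*(-39))*(-4) - 149472 = -78*(-4) - 149472 = 312 - 149472 = -149160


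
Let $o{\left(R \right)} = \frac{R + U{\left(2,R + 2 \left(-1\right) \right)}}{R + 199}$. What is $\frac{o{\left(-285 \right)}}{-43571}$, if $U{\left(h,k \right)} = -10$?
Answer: $- \frac{295}{3747106} \approx -7.8727 \cdot 10^{-5}$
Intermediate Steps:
$o{\left(R \right)} = \frac{-10 + R}{199 + R}$ ($o{\left(R \right)} = \frac{R - 10}{R + 199} = \frac{-10 + R}{199 + R}$)
$\frac{o{\left(-285 \right)}}{-43571} = \frac{\frac{1}{199 - 285} \left(-10 - 285\right)}{-43571} = \frac{1}{-86} \left(-295\right) \left(- \frac{1}{43571}\right) = \left(- \frac{1}{86}\right) \left(-295\right) \left(- \frac{1}{43571}\right) = \frac{295}{86} \left(- \frac{1}{43571}\right) = - \frac{295}{3747106}$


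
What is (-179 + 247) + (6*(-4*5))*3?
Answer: -292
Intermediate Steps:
(-179 + 247) + (6*(-4*5))*3 = 68 + (6*(-20))*3 = 68 - 120*3 = 68 - 360 = -292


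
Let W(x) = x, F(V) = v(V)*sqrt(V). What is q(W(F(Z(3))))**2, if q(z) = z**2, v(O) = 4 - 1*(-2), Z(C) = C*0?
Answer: 0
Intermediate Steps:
Z(C) = 0
v(O) = 6 (v(O) = 4 + 2 = 6)
F(V) = 6*sqrt(V)
q(W(F(Z(3))))**2 = ((6*sqrt(0))**2)**2 = ((6*0)**2)**2 = (0**2)**2 = 0**2 = 0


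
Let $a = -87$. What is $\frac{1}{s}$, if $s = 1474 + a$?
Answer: $\frac{1}{1387} \approx 0.00072098$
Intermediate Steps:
$s = 1387$ ($s = 1474 - 87 = 1387$)
$\frac{1}{s} = \frac{1}{1387}$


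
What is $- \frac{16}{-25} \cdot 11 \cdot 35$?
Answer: $\frac{1232}{5} \approx 246.4$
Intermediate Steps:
$- \frac{16}{-25} \cdot 11 \cdot 35 = \left(-16\right) \left(- \frac{1}{25}\right) 11 \cdot 35 = \frac{16}{25} \cdot 11 \cdot 35 = \frac{176}{25} \cdot 35 = \frac{1232}{5}$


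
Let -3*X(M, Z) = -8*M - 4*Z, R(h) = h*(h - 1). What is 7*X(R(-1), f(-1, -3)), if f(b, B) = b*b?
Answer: 140/3 ≈ 46.667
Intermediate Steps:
f(b, B) = b²
R(h) = h*(-1 + h)
X(M, Z) = 4*Z/3 + 8*M/3 (X(M, Z) = -(-8*M - 4*Z)/3 = 4*Z/3 + 8*M/3)
7*X(R(-1), f(-1, -3)) = 7*((4/3)*(-1)² + 8*(-(-1 - 1))/3) = 7*((4/3)*1 + 8*(-1*(-2))/3) = 7*(4/3 + (8/3)*2) = 7*(4/3 + 16/3) = 7*(20/3) = 140/3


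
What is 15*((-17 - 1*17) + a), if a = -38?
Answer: -1080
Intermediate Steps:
15*((-17 - 1*17) + a) = 15*((-17 - 1*17) - 38) = 15*((-17 - 17) - 38) = 15*(-34 - 38) = 15*(-72) = -1080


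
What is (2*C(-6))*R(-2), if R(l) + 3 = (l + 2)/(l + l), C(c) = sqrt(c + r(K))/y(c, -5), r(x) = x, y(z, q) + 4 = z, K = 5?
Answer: 3*I/5 ≈ 0.6*I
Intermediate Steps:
y(z, q) = -4 + z
C(c) = sqrt(5 + c)/(-4 + c) (C(c) = sqrt(c + 5)/(-4 + c) = sqrt(5 + c)/(-4 + c))
R(l) = -3 + (2 + l)/(2*l) (R(l) = -3 + (l + 2)/(l + l) = -3 + (2 + l)/((2*l)) = -3 + (2 + l)*(1/(2*l)) = -3 + (2 + l)/(2*l))
(2*C(-6))*R(-2) = (2*(sqrt(5 - 6)/(-4 - 6)))*(-5/2 + 1/(-2)) = (2*(sqrt(-1)/(-10)))*(-5/2 - 1/2) = (2*(-I/10))*(-3) = -I/5*(-3) = 3*I/5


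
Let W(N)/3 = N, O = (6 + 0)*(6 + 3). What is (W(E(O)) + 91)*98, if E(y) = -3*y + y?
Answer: -22834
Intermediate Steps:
O = 54 (O = 6*9 = 54)
E(y) = -2*y
W(N) = 3*N
(W(E(O)) + 91)*98 = (3*(-2*54) + 91)*98 = (3*(-108) + 91)*98 = (-324 + 91)*98 = -233*98 = -22834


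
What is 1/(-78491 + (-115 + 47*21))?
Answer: -1/77619 ≈ -1.2883e-5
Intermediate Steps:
1/(-78491 + (-115 + 47*21)) = 1/(-78491 + (-115 + 987)) = 1/(-78491 + 872) = 1/(-77619) = -1/77619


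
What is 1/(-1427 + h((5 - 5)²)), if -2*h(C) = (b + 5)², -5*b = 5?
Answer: -1/1435 ≈ -0.00069686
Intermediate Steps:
b = -1 (b = -⅕*5 = -1)
h(C) = -8 (h(C) = -(-1 + 5)²/2 = -½*4² = -½*16 = -8)
1/(-1427 + h((5 - 5)²)) = 1/(-1427 - 8) = 1/(-1435) = -1/1435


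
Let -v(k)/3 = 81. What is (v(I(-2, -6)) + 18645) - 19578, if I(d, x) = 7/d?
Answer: -1176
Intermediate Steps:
v(k) = -243 (v(k) = -3*81 = -243)
(v(I(-2, -6)) + 18645) - 19578 = (-243 + 18645) - 19578 = 18402 - 19578 = -1176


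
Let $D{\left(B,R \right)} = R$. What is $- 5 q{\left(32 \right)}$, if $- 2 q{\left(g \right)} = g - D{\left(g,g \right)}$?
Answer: $0$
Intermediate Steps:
$q{\left(g \right)} = 0$ ($q{\left(g \right)} = - \frac{g - g}{2} = \left(- \frac{1}{2}\right) 0 = 0$)
$- 5 q{\left(32 \right)} = \left(-5\right) 0 = 0$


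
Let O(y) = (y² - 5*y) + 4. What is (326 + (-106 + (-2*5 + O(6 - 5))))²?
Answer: 44100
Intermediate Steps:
O(y) = 4 + y² - 5*y
(326 + (-106 + (-2*5 + O(6 - 5))))² = (326 + (-106 + (-2*5 + (4 + (6 - 5)² - 5*(6 - 5)))))² = (326 + (-106 + (-10 + (4 + 1² - 5*1))))² = (326 + (-106 + (-10 + (4 + 1 - 5))))² = (326 + (-106 + (-10 + 0)))² = (326 + (-106 - 10))² = (326 - 116)² = 210² = 44100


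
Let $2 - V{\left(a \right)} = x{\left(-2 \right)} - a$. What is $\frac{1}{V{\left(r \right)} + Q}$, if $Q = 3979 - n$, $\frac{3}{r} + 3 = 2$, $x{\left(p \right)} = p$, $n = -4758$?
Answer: $\frac{1}{8738} \approx 0.00011444$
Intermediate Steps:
$r = -3$ ($r = \frac{3}{-3 + 2} = \frac{3}{-1} = 3 \left(-1\right) = -3$)
$V{\left(a \right)} = 4 + a$ ($V{\left(a \right)} = 2 - \left(-2 - a\right) = 2 + \left(2 + a\right) = 4 + a$)
$Q = 8737$ ($Q = 3979 - -4758 = 3979 + 4758 = 8737$)
$\frac{1}{V{\left(r \right)} + Q} = \frac{1}{\left(4 - 3\right) + 8737} = \frac{1}{1 + 8737} = \frac{1}{8738}$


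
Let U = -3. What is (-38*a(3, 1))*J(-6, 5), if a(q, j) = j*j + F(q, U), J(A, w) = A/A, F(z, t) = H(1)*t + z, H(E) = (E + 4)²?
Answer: 2698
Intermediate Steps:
H(E) = (4 + E)²
F(z, t) = z + 25*t (F(z, t) = (4 + 1)²*t + z = 5²*t + z = 25*t + z = z + 25*t)
J(A, w) = 1
a(q, j) = -75 + q + j² (a(q, j) = j*j + (q + 25*(-3)) = j² + (q - 75) = j² + (-75 + q) = -75 + q + j²)
(-38*a(3, 1))*J(-6, 5) = -38*(-75 + 3 + 1²)*1 = -38*(-75 + 3 + 1)*1 = -38*(-71)*1 = 2698*1 = 2698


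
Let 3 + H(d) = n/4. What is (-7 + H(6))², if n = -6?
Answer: 529/4 ≈ 132.25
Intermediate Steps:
H(d) = -9/2 (H(d) = -3 - 6/4 = -3 - 6*¼ = -3 - 3/2 = -9/2)
(-7 + H(6))² = (-7 - 9/2)² = (-23/2)² = 529/4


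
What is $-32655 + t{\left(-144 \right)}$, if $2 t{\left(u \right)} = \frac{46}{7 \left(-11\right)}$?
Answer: $- \frac{2514458}{77} \approx -32655.0$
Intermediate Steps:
$t{\left(u \right)} = - \frac{23}{77}$ ($t{\left(u \right)} = \frac{46 \frac{1}{7 \left(-11\right)}}{2} = \frac{46 \frac{1}{-77}}{2} = \frac{46 \left(- \frac{1}{77}\right)}{2} = \frac{1}{2} \left(- \frac{46}{77}\right) = - \frac{23}{77}$)
$-32655 + t{\left(-144 \right)} = -32655 - \frac{23}{77} = - \frac{2514458}{77}$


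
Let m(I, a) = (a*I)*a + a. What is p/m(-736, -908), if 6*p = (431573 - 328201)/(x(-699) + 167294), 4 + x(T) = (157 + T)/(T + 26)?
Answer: -25843/152269700031792 ≈ -1.6972e-10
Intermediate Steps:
x(T) = -4 + (157 + T)/(26 + T) (x(T) = -4 + (157 + T)/(T + 26) = -4 + (157 + T)/(26 + T))
m(I, a) = a + I*a**2 (m(I, a) = (I*a)*a + a = I*a**2 + a = a + I*a**2)
p = 17392339/168880068 (p = ((431573 - 328201)/((53 - 3*(-699))/(26 - 699) + 167294))/6 = (103372/((53 + 2097)/(-673) + 167294))/6 = (103372/(-1/673*2150 + 167294))/6 = (103372/(-2150/673 + 167294))/6 = (103372/(112586712/673))/6 = (103372*(673/112586712))/6 = (1/6)*(17392339/28146678) = 17392339/168880068 ≈ 0.10299)
p/m(-736, -908) = 17392339/(168880068*((-908*(1 - 736*(-908))))) = 17392339/(168880068*((-908*(1 + 668288)))) = 17392339/(168880068*((-908*668289))) = (17392339/168880068)/(-606806412) = (17392339/168880068)*(-1/606806412) = -25843/152269700031792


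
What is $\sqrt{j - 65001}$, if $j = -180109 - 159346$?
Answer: $2 i \sqrt{101114} \approx 635.97 i$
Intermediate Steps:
$j = -339455$
$\sqrt{j - 65001} = \sqrt{-339455 - 65001} = \sqrt{-404456} = 2 i \sqrt{101114}$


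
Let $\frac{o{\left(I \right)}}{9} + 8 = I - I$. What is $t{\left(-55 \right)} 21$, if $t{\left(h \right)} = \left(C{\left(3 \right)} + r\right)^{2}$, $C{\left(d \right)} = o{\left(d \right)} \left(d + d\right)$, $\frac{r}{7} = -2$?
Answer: $4177236$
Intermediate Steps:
$o{\left(I \right)} = -72$ ($o{\left(I \right)} = -72 + 9 \left(I - I\right) = -72 + 9 \cdot 0 = -72 + 0 = -72$)
$r = -14$ ($r = 7 \left(-2\right) = -14$)
$C{\left(d \right)} = - 144 d$ ($C{\left(d \right)} = - 72 \left(d + d\right) = - 72 \cdot 2 d = - 144 d$)
$t{\left(h \right)} = 198916$ ($t{\left(h \right)} = \left(\left(-144\right) 3 - 14\right)^{2} = \left(-432 - 14\right)^{2} = \left(-446\right)^{2} = 198916$)
$t{\left(-55 \right)} 21 = 198916 \cdot 21 = 4177236$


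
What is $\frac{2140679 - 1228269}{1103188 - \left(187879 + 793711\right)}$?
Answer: $\frac{456205}{60799} \approx 7.5035$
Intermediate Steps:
$\frac{2140679 - 1228269}{1103188 - \left(187879 + 793711\right)} = \frac{912410}{1103188 - 981590} = \frac{912410}{121598} = 912410 \cdot \frac{1}{121598} = \frac{456205}{60799}$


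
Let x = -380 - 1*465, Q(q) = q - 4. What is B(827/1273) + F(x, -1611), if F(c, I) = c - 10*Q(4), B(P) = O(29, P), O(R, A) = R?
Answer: -816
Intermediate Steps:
B(P) = 29
Q(q) = -4 + q
x = -845 (x = -380 - 465 = -845)
F(c, I) = c (F(c, I) = c - 10*(-4 + 4) = c - 10*0 = c + 0 = c)
B(827/1273) + F(x, -1611) = 29 - 845 = -816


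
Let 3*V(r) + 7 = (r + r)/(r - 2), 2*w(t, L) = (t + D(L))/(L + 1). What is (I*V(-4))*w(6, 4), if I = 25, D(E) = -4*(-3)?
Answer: -85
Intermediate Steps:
D(E) = 12
w(t, L) = (12 + t)/(2*(1 + L)) (w(t, L) = ((t + 12)/(L + 1))/2 = ((12 + t)/(1 + L))/2 = (12 + t)/(2*(1 + L)))
V(r) = -7/3 + 2*r/(3*(-2 + r)) (V(r) = -7/3 + ((r + r)/(r - 2))/3 = -7/3 + ((2*r)/(-2 + r))/3 = -7/3 + (2*r/(-2 + r))/3 = -7/3 + 2*r/(3*(-2 + r)))
(I*V(-4))*w(6, 4) = (25*((14 - 5*(-4))/(3*(-2 - 4))))*((12 + 6)/(2*(1 + 4))) = (25*((⅓)*(14 + 20)/(-6)))*((½)*18/5) = (25*((⅓)*(-⅙)*34))*((½)*(⅕)*18) = (25*(-17/9))*(9/5) = -425/9*9/5 = -85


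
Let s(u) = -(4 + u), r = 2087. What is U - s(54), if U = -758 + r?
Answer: 1387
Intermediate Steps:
s(u) = -4 - u
U = 1329 (U = -758 + 2087 = 1329)
U - s(54) = 1329 - (-4 - 1*54) = 1329 - (-4 - 54) = 1329 - 1*(-58) = 1329 + 58 = 1387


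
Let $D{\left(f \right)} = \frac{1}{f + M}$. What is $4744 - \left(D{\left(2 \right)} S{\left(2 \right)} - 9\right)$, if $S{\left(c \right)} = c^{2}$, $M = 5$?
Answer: $\frac{33267}{7} \approx 4752.4$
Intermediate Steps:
$D{\left(f \right)} = \frac{1}{5 + f}$ ($D{\left(f \right)} = \frac{1}{f + 5} = \frac{1}{5 + f}$)
$4744 - \left(D{\left(2 \right)} S{\left(2 \right)} - 9\right) = 4744 - \left(\frac{2^{2}}{5 + 2} - 9\right) = 4744 - \left(\frac{1}{7} \cdot 4 - 9\right) = 4744 - \left(\frac{4}{7} - 9\right) = 4744 - - \frac{59}{7} = 4744 + \frac{59}{7} = \frac{33267}{7}$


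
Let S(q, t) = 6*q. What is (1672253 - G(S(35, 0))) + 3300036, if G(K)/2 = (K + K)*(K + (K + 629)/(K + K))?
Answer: 4794211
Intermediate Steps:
G(K) = 4*K*(K + (629 + K)/(2*K)) (G(K) = 2*((K + K)*(K + (K + 629)/(K + K))) = 2*((2*K)*(K + (629 + K)/((2*K)))) = 2*((2*K)*(K + (629 + K)*(1/(2*K)))) = 2*((2*K)*(K + (629 + K)/(2*K))) = 2*(2*K*(K + (629 + K)/(2*K))) = 4*K*(K + (629 + K)/(2*K)))
(1672253 - G(S(35, 0))) + 3300036 = (1672253 - (1258 + 2*(6*35) + 4*(6*35)²)) + 3300036 = (1672253 - (1258 + 2*210 + 4*210²)) + 3300036 = (1672253 - (1258 + 420 + 4*44100)) + 3300036 = (1672253 - (1258 + 420 + 176400)) + 3300036 = (1672253 - 1*178078) + 3300036 = (1672253 - 178078) + 3300036 = 1494175 + 3300036 = 4794211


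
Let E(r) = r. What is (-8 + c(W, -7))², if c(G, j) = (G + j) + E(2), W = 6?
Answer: 49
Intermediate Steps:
c(G, j) = 2 + G + j (c(G, j) = (G + j) + 2 = 2 + G + j)
(-8 + c(W, -7))² = (-8 + (2 + 6 - 7))² = (-8 + 1)² = (-7)² = 49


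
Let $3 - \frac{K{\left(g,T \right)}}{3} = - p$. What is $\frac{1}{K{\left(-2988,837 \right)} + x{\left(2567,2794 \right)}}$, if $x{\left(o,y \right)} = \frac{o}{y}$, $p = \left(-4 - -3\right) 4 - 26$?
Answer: $- \frac{2794}{223747} \approx -0.012487$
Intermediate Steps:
$p = -30$ ($p = \left(-4 + 3\right) 4 - 26 = \left(-1\right) 4 - 26 = -4 - 26 = -30$)
$K{\left(g,T \right)} = -81$ ($K{\left(g,T \right)} = 9 - 3 \left(\left(-1\right) \left(-30\right)\right) = 9 - 90 = -81$)
$\frac{1}{K{\left(-2988,837 \right)} + x{\left(2567,2794 \right)}} = \frac{1}{-81 + \frac{2567}{2794}} = \frac{1}{- \frac{223747}{2794}} = - \frac{2794}{223747}$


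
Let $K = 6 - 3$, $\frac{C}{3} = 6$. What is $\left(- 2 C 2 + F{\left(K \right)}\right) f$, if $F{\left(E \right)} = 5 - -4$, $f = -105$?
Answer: $6615$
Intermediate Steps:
$C = 18$ ($C = 3 \cdot 6 = 18$)
$K = 3$ ($K = 6 - 3 = 3$)
$F{\left(E \right)} = 9$ ($F{\left(E \right)} = 5 + 4 = 9$)
$\left(- 2 C 2 + F{\left(K \right)}\right) f = \left(\left(-2\right) 18 \cdot 2 + 9\right) \left(-105\right) = \left(\left(-36\right) 2 + 9\right) \left(-105\right) = \left(-72 + 9\right) \left(-105\right) = \left(-63\right) \left(-105\right) = 6615$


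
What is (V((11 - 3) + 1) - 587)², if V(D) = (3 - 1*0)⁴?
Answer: 256036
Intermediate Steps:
V(D) = 81 (V(D) = (3 + 0)⁴ = 3⁴ = 81)
(V((11 - 3) + 1) - 587)² = (81 - 587)² = (-506)² = 256036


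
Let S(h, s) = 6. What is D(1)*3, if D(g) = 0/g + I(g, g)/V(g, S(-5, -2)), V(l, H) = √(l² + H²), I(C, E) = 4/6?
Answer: 2*√37/37 ≈ 0.32880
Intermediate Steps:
I(C, E) = ⅔ (I(C, E) = 4*(⅙) = ⅔)
V(l, H) = √(H² + l²)
D(g) = 2/(3*√(36 + g²)) (D(g) = 0/g + 2/(3*(√(6² + g²))) = 0 + 2/(3*(√(36 + g²))) = 0 + 2/(3*√(36 + g²)) = 2/(3*√(36 + g²)))
D(1)*3 = (2/(3*√(36 + 1²)))*3 = (2/(3*√(36 + 1)))*3 = (2/(3*√37))*3 = (2*(√37/37)/3)*3 = (2*√37/111)*3 = 2*√37/37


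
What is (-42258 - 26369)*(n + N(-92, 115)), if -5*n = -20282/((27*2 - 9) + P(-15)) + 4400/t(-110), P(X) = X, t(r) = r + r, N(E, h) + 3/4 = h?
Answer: -5218328453/300 ≈ -1.7394e+7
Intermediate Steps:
N(E, h) = -3/4 + h
t(r) = 2*r
n = 10441/75 (n = -(-20282/((27*2 - 9) - 15) + 4400/((2*(-110))))/5 = -(-20282/((54 - 9) - 15) + 4400/(-220))/5 = -(-20282/(45 - 15) + 4400*(-1/220))/5 = -(-20282/30 - 20)/5 = -(-20282*1/30 - 20)/5 = -(-10141/15 - 20)/5 = -1/5*(-10441/15) = 10441/75 ≈ 139.21)
(-42258 - 26369)*(n + N(-92, 115)) = (-42258 - 26369)*(10441/75 + (-3/4 + 115)) = -68627*(10441/75 + 457/4) = -68627*76039/300 = -5218328453/300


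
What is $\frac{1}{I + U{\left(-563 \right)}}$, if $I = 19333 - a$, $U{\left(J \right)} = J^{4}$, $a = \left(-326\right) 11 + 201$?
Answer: $\frac{1}{100469369679} \approx 9.9533 \cdot 10^{-12}$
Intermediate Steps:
$a = -3385$ ($a = -3586 + 201 = -3385$)
$I = 22718$ ($I = 19333 - -3385 = 19333 + 3385 = 22718$)
$\frac{1}{I + U{\left(-563 \right)}} = \frac{1}{22718 + \left(-563\right)^{4}} = \frac{1}{22718 + 100469346961} = \frac{1}{100469369679}$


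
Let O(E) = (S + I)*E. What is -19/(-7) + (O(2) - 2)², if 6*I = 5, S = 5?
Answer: 6058/63 ≈ 96.159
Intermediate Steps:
I = ⅚ (I = (⅙)*5 = ⅚ ≈ 0.83333)
O(E) = 35*E/6 (O(E) = (5 + ⅚)*E = 35*E/6)
-19/(-7) + (O(2) - 2)² = -19/(-7) + ((35/6)*2 - 2)² = -19*(-⅐) + (35/3 - 2)² = 19/7 + (29/3)² = 19/7 + 841/9 = 6058/63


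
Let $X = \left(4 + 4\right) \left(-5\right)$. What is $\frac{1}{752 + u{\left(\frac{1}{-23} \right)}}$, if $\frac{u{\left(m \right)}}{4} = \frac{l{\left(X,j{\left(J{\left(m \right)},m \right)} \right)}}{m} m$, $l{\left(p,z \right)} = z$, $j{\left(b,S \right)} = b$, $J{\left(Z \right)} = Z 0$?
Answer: $\frac{1}{752} \approx 0.0013298$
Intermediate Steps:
$J{\left(Z \right)} = 0$
$X = -40$ ($X = 8 \left(-5\right) = -40$)
$u{\left(m \right)} = 0$ ($u{\left(m \right)} = 4 \frac{0}{m} m = 4 \cdot 0 m = 4 \cdot 0 = 0$)
$\frac{1}{752 + u{\left(\frac{1}{-23} \right)}} = \frac{1}{752 + 0} = \frac{1}{752}$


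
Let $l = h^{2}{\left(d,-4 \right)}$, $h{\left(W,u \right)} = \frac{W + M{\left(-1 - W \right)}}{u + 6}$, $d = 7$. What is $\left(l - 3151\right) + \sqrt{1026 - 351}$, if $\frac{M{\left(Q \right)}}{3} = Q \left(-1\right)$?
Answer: $- \frac{11643}{4} + 15 \sqrt{3} \approx -2884.8$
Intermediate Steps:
$M{\left(Q \right)} = - 3 Q$ ($M{\left(Q \right)} = 3 Q \left(-1\right) = 3 \left(- Q\right) = - 3 Q$)
$h{\left(W,u \right)} = \frac{3 + 4 W}{6 + u}$ ($h{\left(W,u \right)} = \frac{W - 3 \left(-1 - W\right)}{u + 6} = \frac{W + \left(3 + 3 W\right)}{6 + u} = \frac{3 + 4 W}{6 + u}$)
$l = \frac{961}{4}$ ($l = \left(\frac{3 + 4 \cdot 7}{6 - 4}\right)^{2} = \left(\frac{3 + 28}{2}\right)^{2} = \left(\frac{1}{2} \cdot 31\right)^{2} = \left(\frac{31}{2}\right)^{2} = \frac{961}{4} \approx 240.25$)
$\left(l - 3151\right) + \sqrt{1026 - 351} = \left(\frac{961}{4} - 3151\right) + \sqrt{1026 - 351} = - \frac{11643}{4} + \sqrt{675} = - \frac{11643}{4} + 15 \sqrt{3}$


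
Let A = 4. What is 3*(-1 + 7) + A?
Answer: 22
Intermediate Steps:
3*(-1 + 7) + A = 3*(-1 + 7) + 4 = 3*6 + 4 = 18 + 4 = 22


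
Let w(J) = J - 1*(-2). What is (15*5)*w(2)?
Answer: 300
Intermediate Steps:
w(J) = 2 + J (w(J) = J + 2 = 2 + J)
(15*5)*w(2) = (15*5)*(2 + 2) = 75*4 = 300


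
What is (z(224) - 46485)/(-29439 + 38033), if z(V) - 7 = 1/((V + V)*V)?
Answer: -4664160255/862425088 ≈ -5.4082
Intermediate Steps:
z(V) = 7 + 1/(2*V**2) (z(V) = 7 + 1/((V + V)*V) = 7 + 1/(((2*V))*V) = 7 + (1/(2*V))/V = 7 + 1/(2*V**2))
(z(224) - 46485)/(-29439 + 38033) = ((7 + (1/2)/224**2) - 46485)/(-29439 + 38033) = ((7 + (1/2)*(1/50176)) - 46485)/8594 = ((7 + 1/100352) - 46485)*(1/8594) = (702465/100352 - 46485)*(1/8594) = -4664160255/100352*1/8594 = -4664160255/862425088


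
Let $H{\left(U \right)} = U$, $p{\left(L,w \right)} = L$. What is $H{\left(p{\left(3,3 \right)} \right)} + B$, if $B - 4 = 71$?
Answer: $78$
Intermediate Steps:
$B = 75$ ($B = 4 + 71 = 75$)
$H{\left(p{\left(3,3 \right)} \right)} + B = 3 + 75 = 78$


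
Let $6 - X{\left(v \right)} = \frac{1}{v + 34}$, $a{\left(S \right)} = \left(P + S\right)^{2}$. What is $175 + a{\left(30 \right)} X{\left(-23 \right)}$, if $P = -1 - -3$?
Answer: $\frac{68485}{11} \approx 6225.9$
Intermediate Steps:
$P = 2$ ($P = -1 + 3 = 2$)
$a{\left(S \right)} = \left(2 + S\right)^{2}$
$X{\left(v \right)} = 6 - \frac{1}{34 + v}$ ($X{\left(v \right)} = 6 - \frac{1}{v + 34} = 6 - \frac{1}{34 + v}$)
$175 + a{\left(30 \right)} X{\left(-23 \right)} = 175 + \left(2 + 30\right)^{2} \frac{203 + 6 \left(-23\right)}{34 - 23} = 175 + 32^{2} \frac{203 - 138}{11} = 175 + 1024 \cdot \frac{1}{11} \cdot 65 = 175 + 1024 \cdot \frac{65}{11} = 175 + \frac{66560}{11} = \frac{68485}{11}$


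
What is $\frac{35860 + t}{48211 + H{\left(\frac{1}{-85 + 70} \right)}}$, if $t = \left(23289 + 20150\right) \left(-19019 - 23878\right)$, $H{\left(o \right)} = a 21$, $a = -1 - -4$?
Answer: $- \frac{1863366923}{48274} \approx -38600.0$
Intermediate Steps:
$a = 3$ ($a = -1 + 4 = 3$)
$H{\left(o \right)} = 63$ ($H{\left(o \right)} = 3 \cdot 21 = 63$)
$t = -1863402783$ ($t = 43439 \left(-42897\right) = -1863402783$)
$\frac{35860 + t}{48211 + H{\left(\frac{1}{-85 + 70} \right)}} = \frac{35860 - 1863402783}{48211 + 63} = - \frac{1863366923}{48274}$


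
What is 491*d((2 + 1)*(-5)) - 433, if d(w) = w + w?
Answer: -15163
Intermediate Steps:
d(w) = 2*w
491*d((2 + 1)*(-5)) - 433 = 491*(2*((2 + 1)*(-5))) - 433 = 491*(2*(3*(-5))) - 433 = 491*(2*(-15)) - 433 = 491*(-30) - 433 = -14730 - 433 = -15163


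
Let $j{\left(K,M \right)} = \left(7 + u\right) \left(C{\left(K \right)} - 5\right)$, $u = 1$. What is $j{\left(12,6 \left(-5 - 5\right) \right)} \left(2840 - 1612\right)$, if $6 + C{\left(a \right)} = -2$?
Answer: $-127712$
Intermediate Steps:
$C{\left(a \right)} = -8$ ($C{\left(a \right)} = -6 - 2 = -8$)
$j{\left(K,M \right)} = -104$ ($j{\left(K,M \right)} = \left(7 + 1\right) \left(-8 - 5\right) = 8 \left(-13\right) = -104$)
$j{\left(12,6 \left(-5 - 5\right) \right)} \left(2840 - 1612\right) = - 104 \left(2840 - 1612\right) = \left(-104\right) 1228 = -127712$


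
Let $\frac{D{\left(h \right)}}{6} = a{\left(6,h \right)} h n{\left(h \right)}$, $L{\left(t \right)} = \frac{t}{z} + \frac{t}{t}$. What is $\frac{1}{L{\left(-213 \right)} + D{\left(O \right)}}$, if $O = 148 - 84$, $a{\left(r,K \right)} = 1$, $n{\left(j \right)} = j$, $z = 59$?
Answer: $\frac{59}{1449830} \approx 4.0694 \cdot 10^{-5}$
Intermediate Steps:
$O = 64$
$L{\left(t \right)} = 1 + \frac{t}{59}$ ($L{\left(t \right)} = \frac{t}{59} + \frac{t}{t} = t \frac{1}{59} + 1 = \frac{t}{59} + 1 = 1 + \frac{t}{59}$)
$D{\left(h \right)} = 6 h^{2}$ ($D{\left(h \right)} = 6 \cdot 1 h h = 6 h h = 6 h^{2}$)
$\frac{1}{L{\left(-213 \right)} + D{\left(O \right)}} = \frac{1}{\left(1 + \frac{1}{59} \left(-213\right)\right) + 6 \cdot 64^{2}} = \frac{1}{\left(1 - \frac{213}{59}\right) + 6 \cdot 4096} = \frac{1}{- \frac{154}{59} + 24576} = \frac{1}{\frac{1449830}{59}} = \frac{59}{1449830}$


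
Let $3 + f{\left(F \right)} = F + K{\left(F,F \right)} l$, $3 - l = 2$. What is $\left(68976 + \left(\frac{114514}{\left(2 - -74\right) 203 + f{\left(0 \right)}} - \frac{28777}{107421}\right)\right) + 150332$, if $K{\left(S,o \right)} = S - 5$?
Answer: $\frac{60546767841269}{276071970} \approx 2.1932 \cdot 10^{5}$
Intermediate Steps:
$l = 1$ ($l = 3 - 2 = 1$)
$K{\left(S,o \right)} = -5 + S$ ($K{\left(S,o \right)} = S - 5 = -5 + S$)
$f{\left(F \right)} = -8 + 2 F$ ($f{\left(F \right)} = -3 + \left(F + \left(-5 + F\right) 1\right) = -3 + \left(F + \left(-5 + F\right)\right) = -3 + \left(-5 + 2 F\right) = -8 + 2 F$)
$\left(68976 + \left(\frac{114514}{\left(2 - -74\right) 203 + f{\left(0 \right)}} - \frac{28777}{107421}\right)\right) + 150332 = \left(68976 + \left(\frac{114514}{\left(2 - -74\right) 203 + \left(-8 + 2 \cdot 0\right)} - \frac{28777}{107421}\right)\right) + 150332 = \left(68976 + \left(\frac{114514}{\left(2 + 74\right) 203 + \left(-8 + 0\right)} - \frac{28777}{107421}\right)\right) + 150332 = \left(68976 - \left(\frac{28777}{107421} - \frac{114514}{76 \cdot 203 - 8}\right)\right) + 150332 = \left(68976 - \left(\frac{28777}{107421} - \frac{114514}{15428 - 8}\right)\right) + 150332 = \left(68976 - \left(\frac{28777}{107421} - \frac{114514}{15420}\right)\right) + 150332 = \left(68976 + \left(114514 \cdot \frac{1}{15420} - \frac{28777}{107421}\right)\right) + 150332 = \left(68976 + \left(\frac{57257}{7710} - \frac{28777}{107421}\right)\right) + 150332 = \left(68976 + \frac{1976244509}{276071970}\right) + 150332 = \frac{19044316447229}{276071970} + 150332 = \frac{60546767841269}{276071970}$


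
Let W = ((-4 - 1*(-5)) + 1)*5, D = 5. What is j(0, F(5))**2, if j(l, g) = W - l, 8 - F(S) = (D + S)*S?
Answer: 100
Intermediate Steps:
F(S) = 8 - S*(5 + S) (F(S) = 8 - (5 + S)*S = 8 - S*(5 + S))
W = 10 (W = ((-4 + 5) + 1)*5 = (1 + 1)*5 = 2*5 = 10)
j(l, g) = 10 - l
j(0, F(5))**2 = (10 - 1*0)**2 = (10 + 0)**2 = 10**2 = 100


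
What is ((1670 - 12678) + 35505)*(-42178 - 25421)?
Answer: -1655972703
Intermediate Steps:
((1670 - 12678) + 35505)*(-42178 - 25421) = (-11008 + 35505)*(-67599) = 24497*(-67599) = -1655972703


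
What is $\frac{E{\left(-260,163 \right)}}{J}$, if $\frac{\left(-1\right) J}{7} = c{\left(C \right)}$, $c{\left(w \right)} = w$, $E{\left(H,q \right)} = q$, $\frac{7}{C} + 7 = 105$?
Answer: $-326$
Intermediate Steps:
$C = \frac{1}{14}$ ($C = \frac{7}{-7 + 105} = \frac{7}{98} = 7 \cdot \frac{1}{98} = \frac{1}{14} \approx 0.071429$)
$J = - \frac{1}{2}$ ($J = \left(-7\right) \frac{1}{14} = - \frac{1}{2} \approx -0.5$)
$\frac{E{\left(-260,163 \right)}}{J} = \frac{163}{- \frac{1}{2}} = 163 \left(-2\right) = -326$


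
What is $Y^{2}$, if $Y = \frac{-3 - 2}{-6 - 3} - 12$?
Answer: $\frac{10609}{81} \approx 130.98$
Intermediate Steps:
$Y = - \frac{103}{9}$ ($Y = - \frac{5}{-9} - 12 = \left(-5\right) \left(- \frac{1}{9}\right) - 12 = \frac{5}{9} - 12 = - \frac{103}{9} \approx -11.444$)
$Y^{2} = \left(- \frac{103}{9}\right)^{2} = \frac{10609}{81}$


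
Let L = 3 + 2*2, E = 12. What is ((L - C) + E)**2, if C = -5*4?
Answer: 1521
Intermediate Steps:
C = -20
L = 7 (L = 3 + 4 = 7)
((L - C) + E)**2 = ((7 - 1*(-20)) + 12)**2 = ((7 + 20) + 12)**2 = (27 + 12)**2 = 39**2 = 1521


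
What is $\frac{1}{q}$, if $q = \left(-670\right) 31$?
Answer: $- \frac{1}{20770} \approx -4.8146 \cdot 10^{-5}$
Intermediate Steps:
$q = -20770$
$\frac{1}{q} = \frac{1}{-20770} = - \frac{1}{20770}$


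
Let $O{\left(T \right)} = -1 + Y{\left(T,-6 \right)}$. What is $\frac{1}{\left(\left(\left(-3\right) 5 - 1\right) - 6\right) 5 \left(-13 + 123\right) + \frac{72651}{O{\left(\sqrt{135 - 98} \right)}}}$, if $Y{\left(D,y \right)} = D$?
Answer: $\frac{120983}{588520667} + \frac{24217 \sqrt{37}}{588520667} \approx 0.00045587$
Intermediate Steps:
$O{\left(T \right)} = -1 + T$
$\frac{1}{\left(\left(\left(-3\right) 5 - 1\right) - 6\right) 5 \left(-13 + 123\right) + \frac{72651}{O{\left(\sqrt{135 - 98} \right)}}} = \frac{1}{\left(\left(\left(-3\right) 5 - 1\right) - 6\right) 5 \left(-13 + 123\right) + \frac{72651}{-1 + \sqrt{135 - 98}}} = \frac{1}{\left(\left(-15 - 1\right) - 6\right) 5 \cdot 110 + \frac{72651}{-1 + \sqrt{37}}} = \frac{1}{\left(-16 - 6\right) 5 \cdot 110 + \frac{72651}{-1 + \sqrt{37}}} = \frac{1}{\left(-22\right) 5 \cdot 110 + \frac{72651}{-1 + \sqrt{37}}} = \frac{1}{\left(-110\right) 110 + \frac{72651}{-1 + \sqrt{37}}} = \frac{1}{-12100 + \frac{72651}{-1 + \sqrt{37}}}$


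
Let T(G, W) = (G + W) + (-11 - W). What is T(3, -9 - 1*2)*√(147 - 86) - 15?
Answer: -15 - 8*√61 ≈ -77.482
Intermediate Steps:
T(G, W) = -11 + G
T(3, -9 - 1*2)*√(147 - 86) - 15 = (-11 + 3)*√(147 - 86) - 15 = -8*√61 - 15 = -15 - 8*√61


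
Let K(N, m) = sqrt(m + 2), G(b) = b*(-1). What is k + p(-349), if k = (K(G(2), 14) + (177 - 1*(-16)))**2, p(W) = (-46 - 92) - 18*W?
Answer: 44953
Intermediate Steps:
G(b) = -b
p(W) = -138 - 18*W
K(N, m) = sqrt(2 + m)
k = 38809 (k = (sqrt(2 + 14) + (177 - 1*(-16)))**2 = (sqrt(16) + (177 + 16))**2 = (4 + 193)**2 = 197**2 = 38809)
k + p(-349) = 38809 + (-138 - 18*(-349)) = 38809 + (-138 + 6282) = 38809 + 6144 = 44953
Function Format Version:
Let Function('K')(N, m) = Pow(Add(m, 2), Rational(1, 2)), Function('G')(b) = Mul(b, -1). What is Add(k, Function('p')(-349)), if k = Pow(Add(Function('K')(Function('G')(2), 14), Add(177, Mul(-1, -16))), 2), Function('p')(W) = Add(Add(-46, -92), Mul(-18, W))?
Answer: 44953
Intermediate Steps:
Function('G')(b) = Mul(-1, b)
Function('p')(W) = Add(-138, Mul(-18, W))
Function('K')(N, m) = Pow(Add(2, m), Rational(1, 2))
k = 38809 (k = Pow(Add(Pow(Add(2, 14), Rational(1, 2)), Add(177, Mul(-1, -16))), 2) = Pow(Add(Pow(16, Rational(1, 2)), Add(177, 16)), 2) = Pow(Add(4, 193), 2) = Pow(197, 2) = 38809)
Add(k, Function('p')(-349)) = Add(38809, Add(-138, Mul(-18, -349))) = Add(38809, Add(-138, 6282)) = Add(38809, 6144) = 44953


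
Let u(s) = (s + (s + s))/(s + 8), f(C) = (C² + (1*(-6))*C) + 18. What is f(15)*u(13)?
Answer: 1989/7 ≈ 284.14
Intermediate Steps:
f(C) = 18 + C² - 6*C (f(C) = (C² - 6*C) + 18 = 18 + C² - 6*C)
u(s) = 3*s/(8 + s) (u(s) = (s + 2*s)/(8 + s) = (3*s)/(8 + s) = 3*s/(8 + s))
f(15)*u(13) = (18 + 15² - 6*15)*(3*13/(8 + 13)) = (18 + 225 - 90)*(3*13/21) = 153*(3*13*(1/21)) = 153*(13/7) = 1989/7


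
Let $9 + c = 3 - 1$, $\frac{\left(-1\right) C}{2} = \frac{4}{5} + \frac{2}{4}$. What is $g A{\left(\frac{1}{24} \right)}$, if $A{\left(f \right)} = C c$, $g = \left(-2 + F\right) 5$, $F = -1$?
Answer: $-273$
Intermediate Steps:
$g = -15$ ($g = \left(-2 - 1\right) 5 = \left(-3\right) 5 = -15$)
$C = - \frac{13}{5}$ ($C = - 2 \left(\frac{4}{5} + \frac{2}{4}\right) = - 2 \left(4 \cdot \frac{1}{5} + 2 \cdot \frac{1}{4}\right) = - 2 \left(\frac{4}{5} + \frac{1}{2}\right) = \left(-2\right) \frac{13}{10} = - \frac{13}{5} \approx -2.6$)
$c = -7$ ($c = -9 + \left(3 - 1\right) = -9 + 2 = -7$)
$A{\left(f \right)} = \frac{91}{5}$ ($A{\left(f \right)} = \left(- \frac{13}{5}\right) \left(-7\right) = \frac{91}{5}$)
$g A{\left(\frac{1}{24} \right)} = \left(-15\right) \frac{91}{5} = -273$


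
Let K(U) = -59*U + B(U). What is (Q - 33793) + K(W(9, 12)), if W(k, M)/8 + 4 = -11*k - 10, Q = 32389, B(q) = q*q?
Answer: 869148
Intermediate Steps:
B(q) = q**2
W(k, M) = -112 - 88*k (W(k, M) = -32 + 8*(-11*k - 10) = -32 + 8*(-10 - 11*k) = -32 + (-80 - 88*k) = -112 - 88*k)
K(U) = U**2 - 59*U (K(U) = -59*U + U**2 = U**2 - 59*U)
(Q - 33793) + K(W(9, 12)) = (32389 - 33793) + (-112 - 88*9)*(-59 + (-112 - 88*9)) = -1404 + (-112 - 792)*(-59 + (-112 - 792)) = -1404 - 904*(-59 - 904) = -1404 - 904*(-963) = -1404 + 870552 = 869148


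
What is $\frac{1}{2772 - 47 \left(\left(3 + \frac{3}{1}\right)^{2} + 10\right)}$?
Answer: $\frac{1}{610} \approx 0.0016393$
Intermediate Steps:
$\frac{1}{2772 - 47 \left(\left(3 + \frac{3}{1}\right)^{2} + 10\right)} = \frac{1}{2772 - 47 \left(\left(3 + 3 \cdot 1\right)^{2} + 10\right)} = \frac{1}{2772 - 47 \left(\left(3 + 3\right)^{2} + 10\right)} = \frac{1}{2772 - 47 \left(6^{2} + 10\right)} = \frac{1}{2772 - 47 \left(36 + 10\right)} = \frac{1}{2772 - 2162} = \frac{1}{610}$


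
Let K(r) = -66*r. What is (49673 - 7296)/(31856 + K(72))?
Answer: 42377/27104 ≈ 1.5635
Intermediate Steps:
(49673 - 7296)/(31856 + K(72)) = (49673 - 7296)/(31856 - 66*72) = 42377/(31856 - 4752) = 42377/27104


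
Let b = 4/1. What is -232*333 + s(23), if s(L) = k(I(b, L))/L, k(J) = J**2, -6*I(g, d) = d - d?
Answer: -77256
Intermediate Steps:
b = 4 (b = 4*1 = 4)
I(g, d) = 0 (I(g, d) = -(d - d)/6 = -1/6*0 = 0)
s(L) = 0 (s(L) = 0**2/L = 0/L = 0)
-232*333 + s(23) = -232*333 + 0 = -77256 + 0 = -77256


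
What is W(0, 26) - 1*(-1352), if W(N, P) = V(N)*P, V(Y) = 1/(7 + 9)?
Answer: 10829/8 ≈ 1353.6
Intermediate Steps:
V(Y) = 1/16
W(N, P) = P/16
W(0, 26) - 1*(-1352) = (1/16)*26 - 1*(-1352) = 13/8 + 1352 = 10829/8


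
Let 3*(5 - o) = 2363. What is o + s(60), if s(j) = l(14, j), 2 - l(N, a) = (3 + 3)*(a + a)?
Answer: -4502/3 ≈ -1500.7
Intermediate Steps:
o = -2348/3 (o = 5 - ⅓*2363 = 5 - 2363/3 = -2348/3 ≈ -782.67)
l(N, a) = 2 - 12*a (l(N, a) = 2 - (3 + 3)*(a + a) = 2 - 6*2*a = 2 - 12*a)
s(j) = 2 - 12*j
o + s(60) = -2348/3 + (2 - 12*60) = -2348/3 + (2 - 720) = -2348/3 - 718 = -4502/3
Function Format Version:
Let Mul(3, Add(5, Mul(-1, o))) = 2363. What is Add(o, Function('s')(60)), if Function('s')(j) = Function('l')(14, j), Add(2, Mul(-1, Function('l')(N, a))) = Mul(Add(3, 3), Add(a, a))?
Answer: Rational(-4502, 3) ≈ -1500.7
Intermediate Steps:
o = Rational(-2348, 3) (o = Add(5, Mul(Rational(-1, 3), 2363)) = Add(5, Rational(-2363, 3)) = Rational(-2348, 3) ≈ -782.67)
Function('l')(N, a) = Add(2, Mul(-12, a)) (Function('l')(N, a) = Add(2, Mul(-1, Mul(Add(3, 3), Add(a, a)))) = Add(2, Mul(-1, Mul(6, Mul(2, a)))) = Add(2, Mul(-1, Mul(12, a))) = Add(2, Mul(-12, a)))
Function('s')(j) = Add(2, Mul(-12, j))
Add(o, Function('s')(60)) = Add(Rational(-2348, 3), Add(2, Mul(-12, 60))) = Add(Rational(-2348, 3), Add(2, -720)) = Add(Rational(-2348, 3), -718) = Rational(-4502, 3)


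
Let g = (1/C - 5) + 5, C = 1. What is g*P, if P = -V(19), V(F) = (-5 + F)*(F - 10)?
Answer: -126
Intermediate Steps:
g = 1 (g = (1/1 - 5) + 5 = (1 - 5) + 5 = -4 + 5 = 1)
V(F) = (-10 + F)*(-5 + F) (V(F) = (-5 + F)*(-10 + F) = (-10 + F)*(-5 + F))
P = -126 (P = -(50 + 19² - 15*19) = -(50 + 361 - 285) = -1*126 = -126)
g*P = 1*(-126) = -126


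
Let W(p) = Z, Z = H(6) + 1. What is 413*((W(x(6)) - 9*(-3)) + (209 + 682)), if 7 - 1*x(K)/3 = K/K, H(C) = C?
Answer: 382025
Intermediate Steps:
x(K) = 18 (x(K) = 21 - 3*K/K = 21 - 3*1 = 21 - 3 = 18)
Z = 7 (Z = 6 + 1 = 7)
W(p) = 7
413*((W(x(6)) - 9*(-3)) + (209 + 682)) = 413*((7 - 9*(-3)) + (209 + 682)) = 413*((7 + 27) + 891) = 413*(34 + 891) = 413*925 = 382025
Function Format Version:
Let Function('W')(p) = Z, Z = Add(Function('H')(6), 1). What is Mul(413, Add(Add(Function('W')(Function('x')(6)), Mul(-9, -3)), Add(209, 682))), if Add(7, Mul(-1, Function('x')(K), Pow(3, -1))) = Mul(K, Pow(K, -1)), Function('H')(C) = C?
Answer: 382025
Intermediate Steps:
Function('x')(K) = 18 (Function('x')(K) = Add(21, Mul(-3, Mul(K, Pow(K, -1)))) = Add(21, Mul(-3, 1)) = Add(21, -3) = 18)
Z = 7 (Z = Add(6, 1) = 7)
Function('W')(p) = 7
Mul(413, Add(Add(Function('W')(Function('x')(6)), Mul(-9, -3)), Add(209, 682))) = Mul(413, Add(Add(7, Mul(-9, -3)), Add(209, 682))) = Mul(413, Add(Add(7, 27), 891)) = Mul(413, Add(34, 891)) = Mul(413, 925) = 382025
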